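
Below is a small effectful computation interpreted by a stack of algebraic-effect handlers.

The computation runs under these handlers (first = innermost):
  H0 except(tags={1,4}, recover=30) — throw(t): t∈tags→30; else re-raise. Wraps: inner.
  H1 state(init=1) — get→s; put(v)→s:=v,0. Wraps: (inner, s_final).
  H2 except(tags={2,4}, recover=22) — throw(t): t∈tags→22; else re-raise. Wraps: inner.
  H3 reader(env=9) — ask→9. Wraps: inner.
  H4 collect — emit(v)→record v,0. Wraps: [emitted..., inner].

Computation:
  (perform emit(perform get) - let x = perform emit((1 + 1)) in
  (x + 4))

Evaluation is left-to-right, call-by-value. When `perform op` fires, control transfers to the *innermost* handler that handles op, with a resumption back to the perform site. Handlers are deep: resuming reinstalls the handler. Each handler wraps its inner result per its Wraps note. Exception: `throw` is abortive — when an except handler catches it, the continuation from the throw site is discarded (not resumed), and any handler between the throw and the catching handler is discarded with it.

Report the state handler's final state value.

Answer: 1

Working:
get @ H1 ⇒ 1
emit(1) @ H4 ⇒ out+=1
emit(2) @ H4 ⇒ out+=2
H0 returns -4
H1 returns (-4, 1)
H2 returns (-4, 1)
H3 returns (-4, 1)
H4 returns [1, 2, (-4, 1)]
= [1, 2, (-4, 1)]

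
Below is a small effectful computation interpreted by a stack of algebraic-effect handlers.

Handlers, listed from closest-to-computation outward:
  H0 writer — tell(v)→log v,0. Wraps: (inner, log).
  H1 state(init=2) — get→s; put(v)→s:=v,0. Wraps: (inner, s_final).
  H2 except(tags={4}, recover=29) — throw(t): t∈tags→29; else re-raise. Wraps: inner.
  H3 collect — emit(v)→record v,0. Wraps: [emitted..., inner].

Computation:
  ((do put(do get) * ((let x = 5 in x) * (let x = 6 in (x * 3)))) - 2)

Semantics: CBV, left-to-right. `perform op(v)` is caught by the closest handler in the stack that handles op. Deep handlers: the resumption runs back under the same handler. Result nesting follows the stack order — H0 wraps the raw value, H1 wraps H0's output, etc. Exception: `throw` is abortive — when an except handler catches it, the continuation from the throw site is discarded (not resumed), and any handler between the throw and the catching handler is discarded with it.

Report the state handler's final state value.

Answer: 2

Working:
get @ H1 ⇒ 2
put(2) @ H1 ⇒ s:=2
H0 returns (-2, ())
H1 returns ((-2, ()), 2)
H2 returns ((-2, ()), 2)
H3 returns [((-2, ()), 2)]
= [((-2, ()), 2)]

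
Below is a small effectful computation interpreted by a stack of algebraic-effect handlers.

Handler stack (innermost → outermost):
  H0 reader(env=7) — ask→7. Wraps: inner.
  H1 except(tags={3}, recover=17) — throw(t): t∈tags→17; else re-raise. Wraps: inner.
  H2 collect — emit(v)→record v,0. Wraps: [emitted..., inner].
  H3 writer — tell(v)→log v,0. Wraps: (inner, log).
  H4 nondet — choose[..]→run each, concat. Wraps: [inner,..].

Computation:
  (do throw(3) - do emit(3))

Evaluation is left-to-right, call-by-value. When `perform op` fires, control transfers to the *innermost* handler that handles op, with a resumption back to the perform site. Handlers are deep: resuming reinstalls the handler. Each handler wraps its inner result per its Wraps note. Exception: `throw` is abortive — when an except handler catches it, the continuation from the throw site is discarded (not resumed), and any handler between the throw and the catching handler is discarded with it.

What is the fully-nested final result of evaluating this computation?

Working:
throw(3) @ H1 caught ⇒ 17
H2 returns [17]
H3 returns ([17], ())
H4 returns [([17], ())]
= [([17], ())]

Answer: [([17], ())]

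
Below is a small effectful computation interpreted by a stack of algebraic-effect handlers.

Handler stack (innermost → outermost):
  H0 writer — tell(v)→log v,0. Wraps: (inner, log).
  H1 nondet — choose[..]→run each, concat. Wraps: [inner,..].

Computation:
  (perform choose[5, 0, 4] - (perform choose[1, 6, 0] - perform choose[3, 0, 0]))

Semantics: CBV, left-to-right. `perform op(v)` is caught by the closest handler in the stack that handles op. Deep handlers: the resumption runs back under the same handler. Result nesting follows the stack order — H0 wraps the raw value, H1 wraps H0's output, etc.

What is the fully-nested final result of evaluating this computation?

Answer: [(7, ()), (4, ()), (4, ()), (2, ()), (-1, ()), (-1, ()), (8, ()), (5, ()), (5, ()), (2, ()), (-1, ()), (-1, ()), (-3, ()), (-6, ()), (-6, ()), (3, ()), (0, ()), (0, ()), (6, ()), (3, ()), (3, ()), (1, ()), (-2, ()), (-2, ()), (7, ()), (4, ()), (4, ())]

Step-by-step:
choose[5, 0, 4] @ H1
  branch[0] choose=5:
    choose[1, 6, 0] @ H1
      branch[0] choose=1:
        choose[3, 0, 0] @ H1
          branch[0] choose=3:
            H0 returns (7, ())
            H1 returns [(7, ())]
          branch[1] choose=0:
            H0 returns (4, ())
            H1 returns [(4, ())]
          branch[2] choose=0:
            H0 returns (4, ())
            H1 returns [(4, ())]
      branch[1] choose=6:
        choose[3, 0, 0] @ H1
          branch[0] choose=3:
            H0 returns (2, ())
            H1 returns [(2, ())]
          branch[1] choose=0:
            H0 returns (-1, ())
            H1 returns [(-1, ())]
          branch[2] choose=0:
            H0 returns (-1, ())
            H1 returns [(-1, ())]
      branch[2] choose=0:
        choose[3, 0, 0] @ H1
          branch[0] choose=3:
            H0 returns (8, ())
            H1 returns [(8, ())]
          branch[1] choose=0:
            H0 returns (5, ())
            H1 returns [(5, ())]
          branch[2] choose=0:
            H0 returns (5, ())
            H1 returns [(5, ())]
  branch[1] choose=0:
    choose[1, 6, 0] @ H1
      branch[0] choose=1:
        choose[3, 0, 0] @ H1
          branch[0] choose=3:
            H0 returns (2, ())
            H1 returns [(2, ())]
          branch[1] choose=0:
            H0 returns (-1, ())
            H1 returns [(-1, ())]
          branch[2] choose=0:
            H0 returns (-1, ())
            H1 returns [(-1, ())]
      branch[1] choose=6:
        choose[3, 0, 0] @ H1
          branch[0] choose=3:
            H0 returns (-3, ())
            H1 returns [(-3, ())]
          branch[1] choose=0:
            H0 returns (-6, ())
            H1 returns [(-6, ())]
          branch[2] choose=0:
            H0 returns (-6, ())
            H1 returns [(-6, ())]
      branch[2] choose=0:
        choose[3, 0, 0] @ H1
          branch[0] choose=3:
            H0 returns (3, ())
            H1 returns [(3, ())]
          branch[1] choose=0:
            H0 returns (0, ())
            H1 returns [(0, ())]
          branch[2] choose=0:
            H0 returns (0, ())
            H1 returns [(0, ())]
  branch[2] choose=4:
    choose[1, 6, 0] @ H1
      branch[0] choose=1:
        choose[3, 0, 0] @ H1
          branch[0] choose=3:
            H0 returns (6, ())
            H1 returns [(6, ())]
          branch[1] choose=0:
            H0 returns (3, ())
            H1 returns [(3, ())]
          branch[2] choose=0:
            H0 returns (3, ())
            H1 returns [(3, ())]
      branch[1] choose=6:
        choose[3, 0, 0] @ H1
          branch[0] choose=3:
            H0 returns (1, ())
            H1 returns [(1, ())]
          branch[1] choose=0:
            H0 returns (-2, ())
            H1 returns [(-2, ())]
          branch[2] choose=0:
            H0 returns (-2, ())
            H1 returns [(-2, ())]
      branch[2] choose=0:
        choose[3, 0, 0] @ H1
          branch[0] choose=3:
            H0 returns (7, ())
            H1 returns [(7, ())]
          branch[1] choose=0:
            H0 returns (4, ())
            H1 returns [(4, ())]
          branch[2] choose=0:
            H0 returns (4, ())
            H1 returns [(4, ())]
= [(7, ()), (4, ()), (4, ()), (2, ()), (-1, ()), (-1, ()), (8, ()), (5, ()), (5, ()), (2, ()), (-1, ()), (-1, ()), (-3, ()), (-6, ()), (-6, ()), (3, ()), (0, ()), (0, ()), (6, ()), (3, ()), (3, ()), (1, ()), (-2, ()), (-2, ()), (7, ()), (4, ()), (4, ())]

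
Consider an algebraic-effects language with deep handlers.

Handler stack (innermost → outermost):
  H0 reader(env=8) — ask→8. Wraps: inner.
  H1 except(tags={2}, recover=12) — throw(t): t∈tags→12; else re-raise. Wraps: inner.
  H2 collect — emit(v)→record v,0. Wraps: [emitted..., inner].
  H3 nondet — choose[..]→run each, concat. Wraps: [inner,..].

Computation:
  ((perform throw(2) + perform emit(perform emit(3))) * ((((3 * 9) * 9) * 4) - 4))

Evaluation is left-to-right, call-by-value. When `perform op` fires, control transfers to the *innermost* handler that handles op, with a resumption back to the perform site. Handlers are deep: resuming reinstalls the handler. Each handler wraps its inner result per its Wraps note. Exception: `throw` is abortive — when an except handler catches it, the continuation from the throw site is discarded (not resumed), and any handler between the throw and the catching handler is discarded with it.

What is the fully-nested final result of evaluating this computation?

Evaluation trace:
throw(2) @ H1 caught ⇒ 12
H2 returns [12]
H3 returns [[12]]
= [[12]]

Answer: [[12]]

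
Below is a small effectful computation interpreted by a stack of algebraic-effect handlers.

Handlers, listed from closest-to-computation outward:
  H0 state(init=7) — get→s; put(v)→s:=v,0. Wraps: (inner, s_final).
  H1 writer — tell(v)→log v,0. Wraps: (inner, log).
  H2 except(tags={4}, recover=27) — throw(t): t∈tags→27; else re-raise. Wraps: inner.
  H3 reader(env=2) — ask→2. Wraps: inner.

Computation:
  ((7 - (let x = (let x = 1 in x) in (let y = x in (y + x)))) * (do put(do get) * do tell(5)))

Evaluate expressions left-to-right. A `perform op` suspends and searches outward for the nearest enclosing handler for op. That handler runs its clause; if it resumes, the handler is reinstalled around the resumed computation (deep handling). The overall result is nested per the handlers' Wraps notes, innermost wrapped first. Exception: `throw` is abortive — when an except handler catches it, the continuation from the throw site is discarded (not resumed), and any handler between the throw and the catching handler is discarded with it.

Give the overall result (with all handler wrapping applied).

Answer: ((0, 7), (5))

Step-by-step:
get @ H0 ⇒ 7
put(7) @ H0 ⇒ s:=7
tell(5) @ H1 ⇒ log+=5
H0 returns (0, 7)
H1 returns ((0, 7), (5))
H2 returns ((0, 7), (5))
H3 returns ((0, 7), (5))
= ((0, 7), (5))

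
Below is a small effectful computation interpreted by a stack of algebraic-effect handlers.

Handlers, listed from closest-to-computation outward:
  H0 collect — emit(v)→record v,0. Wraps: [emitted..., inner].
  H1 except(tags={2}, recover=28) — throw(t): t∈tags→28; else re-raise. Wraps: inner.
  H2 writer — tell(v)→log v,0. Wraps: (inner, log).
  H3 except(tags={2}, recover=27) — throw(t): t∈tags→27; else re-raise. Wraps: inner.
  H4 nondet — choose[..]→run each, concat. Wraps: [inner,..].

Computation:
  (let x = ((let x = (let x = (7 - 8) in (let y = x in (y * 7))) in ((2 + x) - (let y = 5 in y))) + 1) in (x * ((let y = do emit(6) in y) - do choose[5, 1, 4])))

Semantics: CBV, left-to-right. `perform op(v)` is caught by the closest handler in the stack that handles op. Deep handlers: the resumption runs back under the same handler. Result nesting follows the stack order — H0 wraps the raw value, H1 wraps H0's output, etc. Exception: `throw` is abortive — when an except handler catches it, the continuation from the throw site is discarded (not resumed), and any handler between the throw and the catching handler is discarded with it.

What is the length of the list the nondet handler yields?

Evaluation trace:
emit(6) @ H0 ⇒ out+=6
choose[5, 1, 4] @ H4
  branch[0] choose=5:
    H0 returns [6, 45]
    H1 returns [6, 45]
    H2 returns ([6, 45], ())
    H3 returns ([6, 45], ())
    H4 returns [([6, 45], ())]
  branch[1] choose=1:
    H0 returns [6, 9]
    H1 returns [6, 9]
    H2 returns ([6, 9], ())
    H3 returns ([6, 9], ())
    H4 returns [([6, 9], ())]
  branch[2] choose=4:
    H0 returns [6, 36]
    H1 returns [6, 36]
    H2 returns ([6, 36], ())
    H3 returns ([6, 36], ())
    H4 returns [([6, 36], ())]
= [([6, 45], ()), ([6, 9], ()), ([6, 36], ())]

Answer: 3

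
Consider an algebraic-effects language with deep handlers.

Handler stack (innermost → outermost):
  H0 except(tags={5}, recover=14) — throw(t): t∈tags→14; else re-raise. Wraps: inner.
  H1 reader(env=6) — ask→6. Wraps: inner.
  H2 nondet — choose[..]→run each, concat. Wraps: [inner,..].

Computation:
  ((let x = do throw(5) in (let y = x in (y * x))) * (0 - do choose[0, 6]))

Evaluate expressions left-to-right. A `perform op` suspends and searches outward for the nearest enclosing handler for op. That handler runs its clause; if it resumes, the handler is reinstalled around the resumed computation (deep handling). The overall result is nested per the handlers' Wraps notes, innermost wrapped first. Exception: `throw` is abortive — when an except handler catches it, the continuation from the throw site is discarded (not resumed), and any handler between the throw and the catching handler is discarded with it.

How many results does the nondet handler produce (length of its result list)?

Answer: 1

Evaluation trace:
throw(5) @ H0 caught ⇒ 14
H1 returns 14
H2 returns [14]
= [14]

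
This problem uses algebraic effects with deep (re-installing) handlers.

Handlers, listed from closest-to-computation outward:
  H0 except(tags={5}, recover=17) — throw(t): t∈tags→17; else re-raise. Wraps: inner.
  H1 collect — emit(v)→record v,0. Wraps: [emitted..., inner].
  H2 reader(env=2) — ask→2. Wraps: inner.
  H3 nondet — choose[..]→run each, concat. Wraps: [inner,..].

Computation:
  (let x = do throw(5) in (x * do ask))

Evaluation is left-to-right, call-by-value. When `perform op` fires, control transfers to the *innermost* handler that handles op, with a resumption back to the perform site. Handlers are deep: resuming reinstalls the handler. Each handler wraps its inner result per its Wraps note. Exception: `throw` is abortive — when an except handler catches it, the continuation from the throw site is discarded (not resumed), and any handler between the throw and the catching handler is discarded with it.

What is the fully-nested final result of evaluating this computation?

Answer: [[17]]

Working:
throw(5) @ H0 caught ⇒ 17
H1 returns [17]
H2 returns [17]
H3 returns [[17]]
= [[17]]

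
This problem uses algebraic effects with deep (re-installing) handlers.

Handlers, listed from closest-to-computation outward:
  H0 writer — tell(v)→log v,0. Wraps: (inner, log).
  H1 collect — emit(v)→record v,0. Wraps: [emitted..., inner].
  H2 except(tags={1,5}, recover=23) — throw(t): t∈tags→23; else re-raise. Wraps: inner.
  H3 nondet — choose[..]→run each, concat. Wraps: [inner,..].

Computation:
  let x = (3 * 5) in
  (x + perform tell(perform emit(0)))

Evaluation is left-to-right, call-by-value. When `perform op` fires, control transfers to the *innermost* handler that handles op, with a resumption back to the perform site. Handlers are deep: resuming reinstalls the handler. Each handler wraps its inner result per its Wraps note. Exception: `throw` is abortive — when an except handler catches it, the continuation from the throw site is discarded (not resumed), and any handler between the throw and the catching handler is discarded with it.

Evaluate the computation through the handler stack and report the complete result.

Working:
emit(0) @ H1 ⇒ out+=0
tell(0) @ H0 ⇒ log+=0
H0 returns (15, (0))
H1 returns [0, (15, (0))]
H2 returns [0, (15, (0))]
H3 returns [[0, (15, (0))]]
= [[0, (15, (0))]]

Answer: [[0, (15, (0))]]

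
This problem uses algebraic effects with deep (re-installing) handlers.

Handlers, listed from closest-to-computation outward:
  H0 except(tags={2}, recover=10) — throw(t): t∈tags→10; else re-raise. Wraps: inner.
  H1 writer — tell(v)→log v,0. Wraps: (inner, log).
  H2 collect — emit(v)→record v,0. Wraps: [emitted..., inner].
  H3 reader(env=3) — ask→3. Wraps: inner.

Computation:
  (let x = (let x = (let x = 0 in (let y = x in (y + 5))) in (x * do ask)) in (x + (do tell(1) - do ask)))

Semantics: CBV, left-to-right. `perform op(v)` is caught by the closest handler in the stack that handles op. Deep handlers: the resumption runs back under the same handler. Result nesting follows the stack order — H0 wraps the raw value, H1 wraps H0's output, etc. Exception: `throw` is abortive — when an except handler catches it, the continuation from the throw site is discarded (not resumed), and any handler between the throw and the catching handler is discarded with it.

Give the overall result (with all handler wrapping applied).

Answer: [(12, (1))]

Step-by-step:
ask @ H3 ⇒ 3
tell(1) @ H1 ⇒ log+=1
ask @ H3 ⇒ 3
H0 returns 12
H1 returns (12, (1))
H2 returns [(12, (1))]
H3 returns [(12, (1))]
= [(12, (1))]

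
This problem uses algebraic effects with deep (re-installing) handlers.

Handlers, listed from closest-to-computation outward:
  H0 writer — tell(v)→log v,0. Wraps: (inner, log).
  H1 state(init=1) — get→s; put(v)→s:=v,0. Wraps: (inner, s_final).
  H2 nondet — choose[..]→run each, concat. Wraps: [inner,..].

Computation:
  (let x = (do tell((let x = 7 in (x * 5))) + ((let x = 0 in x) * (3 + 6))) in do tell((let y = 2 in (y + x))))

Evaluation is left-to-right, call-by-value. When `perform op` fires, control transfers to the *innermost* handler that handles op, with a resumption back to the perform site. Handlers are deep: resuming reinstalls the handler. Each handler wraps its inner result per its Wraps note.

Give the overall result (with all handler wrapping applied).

Evaluation trace:
tell(35) @ H0 ⇒ log+=35
tell(2) @ H0 ⇒ log+=2
H0 returns (0, (35, 2))
H1 returns ((0, (35, 2)), 1)
H2 returns [((0, (35, 2)), 1)]
= [((0, (35, 2)), 1)]

Answer: [((0, (35, 2)), 1)]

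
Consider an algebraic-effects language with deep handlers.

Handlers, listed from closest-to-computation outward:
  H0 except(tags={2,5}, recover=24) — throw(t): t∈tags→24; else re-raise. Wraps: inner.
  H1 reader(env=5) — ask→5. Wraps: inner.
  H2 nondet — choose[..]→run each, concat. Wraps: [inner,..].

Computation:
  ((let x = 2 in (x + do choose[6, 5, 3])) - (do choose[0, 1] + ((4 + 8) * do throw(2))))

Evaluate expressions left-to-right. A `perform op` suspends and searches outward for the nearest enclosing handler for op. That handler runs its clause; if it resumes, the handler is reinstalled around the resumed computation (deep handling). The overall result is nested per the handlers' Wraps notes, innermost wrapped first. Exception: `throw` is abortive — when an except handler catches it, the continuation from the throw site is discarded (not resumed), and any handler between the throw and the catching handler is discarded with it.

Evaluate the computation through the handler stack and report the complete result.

Step-by-step:
choose[6, 5, 3] @ H2
  branch[0] choose=6:
    choose[0, 1] @ H2
      branch[0] choose=0:
        throw(2) @ H0 caught ⇒ 24
        H1 returns 24
        H2 returns [24]
      branch[1] choose=1:
        throw(2) @ H0 caught ⇒ 24
        H1 returns 24
        H2 returns [24]
  branch[1] choose=5:
    choose[0, 1] @ H2
      branch[0] choose=0:
        throw(2) @ H0 caught ⇒ 24
        H1 returns 24
        H2 returns [24]
      branch[1] choose=1:
        throw(2) @ H0 caught ⇒ 24
        H1 returns 24
        H2 returns [24]
  branch[2] choose=3:
    choose[0, 1] @ H2
      branch[0] choose=0:
        throw(2) @ H0 caught ⇒ 24
        H1 returns 24
        H2 returns [24]
      branch[1] choose=1:
        throw(2) @ H0 caught ⇒ 24
        H1 returns 24
        H2 returns [24]
= [24, 24, 24, 24, 24, 24]

Answer: [24, 24, 24, 24, 24, 24]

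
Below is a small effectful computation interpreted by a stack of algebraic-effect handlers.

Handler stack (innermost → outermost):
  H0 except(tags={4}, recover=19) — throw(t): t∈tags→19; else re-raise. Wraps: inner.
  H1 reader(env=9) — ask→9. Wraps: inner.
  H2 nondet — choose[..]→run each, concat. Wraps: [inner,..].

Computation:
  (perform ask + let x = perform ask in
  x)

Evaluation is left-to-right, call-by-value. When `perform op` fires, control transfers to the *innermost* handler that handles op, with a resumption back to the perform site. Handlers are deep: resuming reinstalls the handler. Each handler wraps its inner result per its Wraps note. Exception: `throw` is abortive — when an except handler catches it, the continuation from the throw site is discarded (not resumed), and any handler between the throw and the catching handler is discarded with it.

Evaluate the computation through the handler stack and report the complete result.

Answer: [18]

Step-by-step:
ask @ H1 ⇒ 9
ask @ H1 ⇒ 9
H0 returns 18
H1 returns 18
H2 returns [18]
= [18]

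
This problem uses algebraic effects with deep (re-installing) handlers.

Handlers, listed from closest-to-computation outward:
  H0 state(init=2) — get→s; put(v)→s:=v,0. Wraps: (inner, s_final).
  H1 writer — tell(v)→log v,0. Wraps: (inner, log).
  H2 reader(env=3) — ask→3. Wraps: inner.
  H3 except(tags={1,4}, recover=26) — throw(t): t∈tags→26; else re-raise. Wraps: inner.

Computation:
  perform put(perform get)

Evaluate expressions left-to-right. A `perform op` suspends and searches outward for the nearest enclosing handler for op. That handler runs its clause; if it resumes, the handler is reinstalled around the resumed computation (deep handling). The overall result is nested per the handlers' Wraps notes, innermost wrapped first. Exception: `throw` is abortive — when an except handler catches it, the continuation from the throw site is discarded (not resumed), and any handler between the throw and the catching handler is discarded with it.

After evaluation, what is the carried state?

Evaluation trace:
get @ H0 ⇒ 2
put(2) @ H0 ⇒ s:=2
H0 returns (0, 2)
H1 returns ((0, 2), ())
H2 returns ((0, 2), ())
H3 returns ((0, 2), ())
= ((0, 2), ())

Answer: 2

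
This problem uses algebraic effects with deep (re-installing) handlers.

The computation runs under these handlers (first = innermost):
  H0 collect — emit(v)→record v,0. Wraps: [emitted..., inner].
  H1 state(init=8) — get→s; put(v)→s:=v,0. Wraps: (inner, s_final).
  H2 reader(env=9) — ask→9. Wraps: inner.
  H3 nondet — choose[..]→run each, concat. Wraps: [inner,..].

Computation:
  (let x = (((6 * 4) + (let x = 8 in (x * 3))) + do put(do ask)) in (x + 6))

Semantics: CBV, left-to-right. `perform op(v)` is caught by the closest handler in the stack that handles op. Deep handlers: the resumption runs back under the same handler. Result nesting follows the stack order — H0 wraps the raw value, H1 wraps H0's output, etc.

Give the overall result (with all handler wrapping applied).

Evaluation trace:
ask @ H2 ⇒ 9
put(9) @ H1 ⇒ s:=9
H0 returns [54]
H1 returns ([54], 9)
H2 returns ([54], 9)
H3 returns [([54], 9)]
= [([54], 9)]

Answer: [([54], 9)]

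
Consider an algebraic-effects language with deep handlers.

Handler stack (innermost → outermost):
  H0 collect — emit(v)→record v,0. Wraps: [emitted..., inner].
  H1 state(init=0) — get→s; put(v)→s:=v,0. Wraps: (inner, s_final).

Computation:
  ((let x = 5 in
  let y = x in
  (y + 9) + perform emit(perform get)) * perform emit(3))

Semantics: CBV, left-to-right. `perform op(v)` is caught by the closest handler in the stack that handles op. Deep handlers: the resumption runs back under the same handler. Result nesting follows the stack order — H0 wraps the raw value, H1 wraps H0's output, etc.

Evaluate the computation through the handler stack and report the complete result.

Evaluation trace:
get @ H1 ⇒ 0
emit(0) @ H0 ⇒ out+=0
emit(3) @ H0 ⇒ out+=3
H0 returns [0, 3, 0]
H1 returns ([0, 3, 0], 0)
= ([0, 3, 0], 0)

Answer: ([0, 3, 0], 0)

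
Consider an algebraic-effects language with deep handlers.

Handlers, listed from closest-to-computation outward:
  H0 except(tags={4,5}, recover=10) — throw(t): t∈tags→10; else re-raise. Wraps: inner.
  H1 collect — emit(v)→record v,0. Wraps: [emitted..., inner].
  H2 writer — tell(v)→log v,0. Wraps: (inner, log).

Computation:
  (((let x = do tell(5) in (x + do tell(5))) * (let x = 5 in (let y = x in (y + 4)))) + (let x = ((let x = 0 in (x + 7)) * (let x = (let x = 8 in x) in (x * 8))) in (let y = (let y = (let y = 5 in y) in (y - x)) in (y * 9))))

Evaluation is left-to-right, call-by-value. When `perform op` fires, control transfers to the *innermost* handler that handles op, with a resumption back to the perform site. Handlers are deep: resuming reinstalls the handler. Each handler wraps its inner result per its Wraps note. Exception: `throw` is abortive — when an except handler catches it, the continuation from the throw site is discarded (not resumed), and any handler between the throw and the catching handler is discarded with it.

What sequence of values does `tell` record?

Answer: (5, 5)

Evaluation trace:
tell(5) @ H2 ⇒ log+=5
tell(5) @ H2 ⇒ log+=5
H0 returns -3987
H1 returns [-3987]
H2 returns ([-3987], (5, 5))
= ([-3987], (5, 5))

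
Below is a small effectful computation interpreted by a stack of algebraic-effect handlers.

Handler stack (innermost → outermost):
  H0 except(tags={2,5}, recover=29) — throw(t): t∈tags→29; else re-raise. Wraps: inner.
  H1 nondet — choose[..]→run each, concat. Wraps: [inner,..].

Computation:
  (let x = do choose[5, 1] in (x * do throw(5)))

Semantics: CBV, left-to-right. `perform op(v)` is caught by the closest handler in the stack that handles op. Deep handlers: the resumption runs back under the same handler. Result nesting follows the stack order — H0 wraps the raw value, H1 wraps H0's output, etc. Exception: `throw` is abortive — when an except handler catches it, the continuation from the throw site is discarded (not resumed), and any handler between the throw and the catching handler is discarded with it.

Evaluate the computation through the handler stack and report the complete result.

Working:
choose[5, 1] @ H1
  branch[0] choose=5:
    throw(5) @ H0 caught ⇒ 29
    H1 returns [29]
  branch[1] choose=1:
    throw(5) @ H0 caught ⇒ 29
    H1 returns [29]
= [29, 29]

Answer: [29, 29]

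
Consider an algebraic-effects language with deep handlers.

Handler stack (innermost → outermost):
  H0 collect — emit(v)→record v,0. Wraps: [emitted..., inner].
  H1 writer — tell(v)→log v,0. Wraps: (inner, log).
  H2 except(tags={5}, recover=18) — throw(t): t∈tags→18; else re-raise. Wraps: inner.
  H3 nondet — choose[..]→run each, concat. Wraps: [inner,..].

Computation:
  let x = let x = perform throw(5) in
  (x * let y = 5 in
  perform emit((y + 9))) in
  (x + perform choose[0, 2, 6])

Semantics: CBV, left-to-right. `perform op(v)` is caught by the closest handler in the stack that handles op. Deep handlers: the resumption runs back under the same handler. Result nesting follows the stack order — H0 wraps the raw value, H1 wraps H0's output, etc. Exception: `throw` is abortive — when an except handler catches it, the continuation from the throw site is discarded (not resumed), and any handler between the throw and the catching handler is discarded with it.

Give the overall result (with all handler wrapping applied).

Answer: [18]

Evaluation trace:
throw(5) @ H2 caught ⇒ 18
H3 returns [18]
= [18]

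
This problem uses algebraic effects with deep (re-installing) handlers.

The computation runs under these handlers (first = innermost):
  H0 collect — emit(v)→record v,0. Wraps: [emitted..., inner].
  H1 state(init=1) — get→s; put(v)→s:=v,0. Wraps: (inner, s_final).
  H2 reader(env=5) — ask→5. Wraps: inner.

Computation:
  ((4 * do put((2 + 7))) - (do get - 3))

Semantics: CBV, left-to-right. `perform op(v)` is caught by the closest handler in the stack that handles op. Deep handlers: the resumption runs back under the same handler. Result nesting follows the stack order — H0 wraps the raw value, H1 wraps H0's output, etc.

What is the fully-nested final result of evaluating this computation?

Answer: ([-6], 9)

Step-by-step:
put(9) @ H1 ⇒ s:=9
get @ H1 ⇒ 9
H0 returns [-6]
H1 returns ([-6], 9)
H2 returns ([-6], 9)
= ([-6], 9)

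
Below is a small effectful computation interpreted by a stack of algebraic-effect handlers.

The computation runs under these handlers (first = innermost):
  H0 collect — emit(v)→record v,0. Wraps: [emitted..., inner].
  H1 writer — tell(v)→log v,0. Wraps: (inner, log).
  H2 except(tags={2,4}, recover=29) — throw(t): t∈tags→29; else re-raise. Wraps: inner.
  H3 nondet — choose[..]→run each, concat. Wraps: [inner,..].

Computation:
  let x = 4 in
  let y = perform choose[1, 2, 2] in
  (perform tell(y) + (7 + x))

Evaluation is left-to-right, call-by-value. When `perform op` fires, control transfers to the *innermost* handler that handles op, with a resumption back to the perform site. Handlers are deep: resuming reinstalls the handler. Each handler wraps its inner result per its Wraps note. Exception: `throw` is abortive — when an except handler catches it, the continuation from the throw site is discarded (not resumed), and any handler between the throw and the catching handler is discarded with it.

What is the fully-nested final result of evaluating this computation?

Answer: [([11], (1)), ([11], (2)), ([11], (2))]

Step-by-step:
choose[1, 2, 2] @ H3
  branch[0] choose=1:
    tell(1) @ H1 ⇒ log+=1
    H0 returns [11]
    H1 returns ([11], (1))
    H2 returns ([11], (1))
    H3 returns [([11], (1))]
  branch[1] choose=2:
    tell(2) @ H1 ⇒ log+=2
    H0 returns [11]
    H1 returns ([11], (2))
    H2 returns ([11], (2))
    H3 returns [([11], (2))]
  branch[2] choose=2:
    tell(2) @ H1 ⇒ log+=2
    H0 returns [11]
    H1 returns ([11], (2))
    H2 returns ([11], (2))
    H3 returns [([11], (2))]
= [([11], (1)), ([11], (2)), ([11], (2))]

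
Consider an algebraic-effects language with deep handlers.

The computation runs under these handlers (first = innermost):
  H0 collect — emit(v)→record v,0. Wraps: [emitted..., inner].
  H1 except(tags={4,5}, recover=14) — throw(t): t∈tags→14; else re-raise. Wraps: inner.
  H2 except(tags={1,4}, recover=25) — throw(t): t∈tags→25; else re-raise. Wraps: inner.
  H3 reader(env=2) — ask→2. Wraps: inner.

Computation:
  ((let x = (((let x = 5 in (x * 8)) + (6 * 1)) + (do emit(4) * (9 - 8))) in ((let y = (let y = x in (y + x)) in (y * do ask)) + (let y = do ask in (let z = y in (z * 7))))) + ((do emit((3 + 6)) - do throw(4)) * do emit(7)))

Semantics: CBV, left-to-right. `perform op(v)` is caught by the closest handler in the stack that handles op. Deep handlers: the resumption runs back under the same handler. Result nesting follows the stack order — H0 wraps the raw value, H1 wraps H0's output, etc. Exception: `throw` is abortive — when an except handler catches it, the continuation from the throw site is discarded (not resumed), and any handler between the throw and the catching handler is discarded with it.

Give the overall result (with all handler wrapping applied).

Answer: 14

Step-by-step:
emit(4) @ H0 ⇒ out+=4
ask @ H3 ⇒ 2
ask @ H3 ⇒ 2
emit(9) @ H0 ⇒ out+=9
throw(4) @ H1 caught ⇒ 14
H2 returns 14
H3 returns 14
= 14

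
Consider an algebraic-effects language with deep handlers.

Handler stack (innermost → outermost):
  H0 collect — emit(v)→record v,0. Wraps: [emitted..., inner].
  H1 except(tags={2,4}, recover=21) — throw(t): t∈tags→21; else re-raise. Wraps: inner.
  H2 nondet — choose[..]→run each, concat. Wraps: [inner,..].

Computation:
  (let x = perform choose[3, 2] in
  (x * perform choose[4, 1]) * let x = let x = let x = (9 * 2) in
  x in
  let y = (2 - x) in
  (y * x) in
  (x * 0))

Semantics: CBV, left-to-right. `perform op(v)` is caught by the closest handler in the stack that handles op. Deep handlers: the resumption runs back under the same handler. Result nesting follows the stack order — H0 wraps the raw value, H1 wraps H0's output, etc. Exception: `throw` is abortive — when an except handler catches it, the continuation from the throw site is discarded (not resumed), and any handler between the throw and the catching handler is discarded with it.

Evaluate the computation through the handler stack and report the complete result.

Step-by-step:
choose[3, 2] @ H2
  branch[0] choose=3:
    choose[4, 1] @ H2
      branch[0] choose=4:
        H0 returns [0]
        H1 returns [0]
        H2 returns [[0]]
      branch[1] choose=1:
        H0 returns [0]
        H1 returns [0]
        H2 returns [[0]]
  branch[1] choose=2:
    choose[4, 1] @ H2
      branch[0] choose=4:
        H0 returns [0]
        H1 returns [0]
        H2 returns [[0]]
      branch[1] choose=1:
        H0 returns [0]
        H1 returns [0]
        H2 returns [[0]]
= [[0], [0], [0], [0]]

Answer: [[0], [0], [0], [0]]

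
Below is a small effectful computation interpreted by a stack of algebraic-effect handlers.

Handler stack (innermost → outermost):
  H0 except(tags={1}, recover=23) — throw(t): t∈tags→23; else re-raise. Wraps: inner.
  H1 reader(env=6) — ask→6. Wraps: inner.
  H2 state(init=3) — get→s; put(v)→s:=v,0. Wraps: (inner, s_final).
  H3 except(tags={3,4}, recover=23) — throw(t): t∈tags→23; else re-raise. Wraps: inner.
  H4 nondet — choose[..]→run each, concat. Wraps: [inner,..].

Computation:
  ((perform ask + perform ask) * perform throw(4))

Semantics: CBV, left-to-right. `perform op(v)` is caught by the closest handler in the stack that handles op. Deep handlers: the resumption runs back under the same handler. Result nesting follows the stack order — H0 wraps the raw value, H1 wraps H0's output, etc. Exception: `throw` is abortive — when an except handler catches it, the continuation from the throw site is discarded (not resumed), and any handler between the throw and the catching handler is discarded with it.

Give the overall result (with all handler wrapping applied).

Answer: [23]

Working:
ask @ H1 ⇒ 6
ask @ H1 ⇒ 6
throw(4) @ H0 re-raised
throw(4) @ H3 caught ⇒ 23
H4 returns [23]
= [23]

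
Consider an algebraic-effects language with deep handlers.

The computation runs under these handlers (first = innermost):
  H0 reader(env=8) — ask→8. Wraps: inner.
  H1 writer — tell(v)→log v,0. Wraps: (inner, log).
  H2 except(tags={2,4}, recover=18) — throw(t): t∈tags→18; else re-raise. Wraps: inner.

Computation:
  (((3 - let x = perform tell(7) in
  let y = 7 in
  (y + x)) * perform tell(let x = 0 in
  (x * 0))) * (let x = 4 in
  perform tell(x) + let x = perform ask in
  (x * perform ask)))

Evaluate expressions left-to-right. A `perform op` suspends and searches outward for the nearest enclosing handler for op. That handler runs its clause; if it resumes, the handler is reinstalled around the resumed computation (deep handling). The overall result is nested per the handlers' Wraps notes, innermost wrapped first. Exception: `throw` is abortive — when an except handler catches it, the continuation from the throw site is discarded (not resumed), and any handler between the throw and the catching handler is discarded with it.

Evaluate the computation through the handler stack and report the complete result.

Answer: (0, (7, 0, 4))

Working:
tell(7) @ H1 ⇒ log+=7
tell(0) @ H1 ⇒ log+=0
tell(4) @ H1 ⇒ log+=4
ask @ H0 ⇒ 8
ask @ H0 ⇒ 8
H0 returns 0
H1 returns (0, (7, 0, 4))
H2 returns (0, (7, 0, 4))
= (0, (7, 0, 4))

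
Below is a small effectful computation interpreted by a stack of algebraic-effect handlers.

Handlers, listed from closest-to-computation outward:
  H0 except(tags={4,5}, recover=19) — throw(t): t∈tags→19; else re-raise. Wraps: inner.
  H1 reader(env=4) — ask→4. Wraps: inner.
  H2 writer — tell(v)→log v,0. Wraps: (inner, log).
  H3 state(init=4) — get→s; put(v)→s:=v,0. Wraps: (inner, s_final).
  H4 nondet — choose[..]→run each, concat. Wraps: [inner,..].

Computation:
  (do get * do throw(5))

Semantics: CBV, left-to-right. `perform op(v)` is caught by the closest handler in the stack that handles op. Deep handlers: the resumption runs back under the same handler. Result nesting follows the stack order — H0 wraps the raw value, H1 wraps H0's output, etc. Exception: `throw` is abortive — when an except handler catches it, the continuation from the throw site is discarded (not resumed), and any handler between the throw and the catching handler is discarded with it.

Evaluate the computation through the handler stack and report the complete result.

Answer: [((19, ()), 4)]

Working:
get @ H3 ⇒ 4
throw(5) @ H0 caught ⇒ 19
H1 returns 19
H2 returns (19, ())
H3 returns ((19, ()), 4)
H4 returns [((19, ()), 4)]
= [((19, ()), 4)]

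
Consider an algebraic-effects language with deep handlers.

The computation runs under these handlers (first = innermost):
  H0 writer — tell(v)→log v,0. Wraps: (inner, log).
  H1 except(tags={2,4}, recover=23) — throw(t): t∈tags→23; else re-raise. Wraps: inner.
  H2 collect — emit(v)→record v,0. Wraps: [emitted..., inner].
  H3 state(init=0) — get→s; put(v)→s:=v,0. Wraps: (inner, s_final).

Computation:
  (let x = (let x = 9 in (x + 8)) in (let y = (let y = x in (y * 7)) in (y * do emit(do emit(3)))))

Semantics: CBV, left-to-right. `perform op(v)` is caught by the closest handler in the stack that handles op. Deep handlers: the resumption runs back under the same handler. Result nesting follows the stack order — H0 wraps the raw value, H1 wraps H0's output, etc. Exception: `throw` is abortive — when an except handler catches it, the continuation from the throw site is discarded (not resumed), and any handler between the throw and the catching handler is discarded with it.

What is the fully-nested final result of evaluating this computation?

Working:
emit(3) @ H2 ⇒ out+=3
emit(0) @ H2 ⇒ out+=0
H0 returns (0, ())
H1 returns (0, ())
H2 returns [3, 0, (0, ())]
H3 returns ([3, 0, (0, ())], 0)
= ([3, 0, (0, ())], 0)

Answer: ([3, 0, (0, ())], 0)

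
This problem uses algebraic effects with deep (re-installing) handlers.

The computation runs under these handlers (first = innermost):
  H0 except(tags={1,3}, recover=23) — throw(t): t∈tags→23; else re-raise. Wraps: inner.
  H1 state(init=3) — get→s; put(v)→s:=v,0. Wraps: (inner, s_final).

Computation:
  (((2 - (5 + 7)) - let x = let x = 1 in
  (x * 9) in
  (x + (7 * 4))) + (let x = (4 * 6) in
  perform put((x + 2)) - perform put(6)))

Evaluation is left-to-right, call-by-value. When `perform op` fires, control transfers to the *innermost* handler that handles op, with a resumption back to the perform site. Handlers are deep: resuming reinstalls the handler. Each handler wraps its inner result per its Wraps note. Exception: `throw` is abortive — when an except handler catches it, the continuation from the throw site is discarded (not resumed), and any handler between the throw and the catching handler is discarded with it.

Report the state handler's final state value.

Answer: 6

Working:
put(26) @ H1 ⇒ s:=26
put(6) @ H1 ⇒ s:=6
H0 returns -47
H1 returns (-47, 6)
= (-47, 6)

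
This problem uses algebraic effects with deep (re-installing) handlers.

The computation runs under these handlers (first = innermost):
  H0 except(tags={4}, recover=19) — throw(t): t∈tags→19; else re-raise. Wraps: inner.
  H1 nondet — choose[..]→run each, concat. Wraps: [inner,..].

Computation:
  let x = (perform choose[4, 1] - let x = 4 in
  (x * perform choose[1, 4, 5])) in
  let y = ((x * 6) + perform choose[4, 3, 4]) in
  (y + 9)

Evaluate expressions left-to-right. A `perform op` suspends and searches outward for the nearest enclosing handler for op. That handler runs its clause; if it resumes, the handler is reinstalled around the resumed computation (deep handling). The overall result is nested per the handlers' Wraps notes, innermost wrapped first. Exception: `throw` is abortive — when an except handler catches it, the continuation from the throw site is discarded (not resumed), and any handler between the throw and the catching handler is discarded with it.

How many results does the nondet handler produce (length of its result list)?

Evaluation trace:
choose[4, 1] @ H1
  branch[0] choose=4:
    choose[1, 4, 5] @ H1
      branch[0] choose=1:
        choose[4, 3, 4] @ H1
          branch[0] choose=4:
            H0 returns 13
            H1 returns [13]
          branch[1] choose=3:
            H0 returns 12
            H1 returns [12]
          branch[2] choose=4:
            H0 returns 13
            H1 returns [13]
      branch[1] choose=4:
        choose[4, 3, 4] @ H1
          branch[0] choose=4:
            H0 returns -59
            H1 returns [-59]
          branch[1] choose=3:
            H0 returns -60
            H1 returns [-60]
          branch[2] choose=4:
            H0 returns -59
            H1 returns [-59]
      branch[2] choose=5:
        choose[4, 3, 4] @ H1
          branch[0] choose=4:
            H0 returns -83
            H1 returns [-83]
          branch[1] choose=3:
            H0 returns -84
            H1 returns [-84]
          branch[2] choose=4:
            H0 returns -83
            H1 returns [-83]
  branch[1] choose=1:
    choose[1, 4, 5] @ H1
      branch[0] choose=1:
        choose[4, 3, 4] @ H1
          branch[0] choose=4:
            H0 returns -5
            H1 returns [-5]
          branch[1] choose=3:
            H0 returns -6
            H1 returns [-6]
          branch[2] choose=4:
            H0 returns -5
            H1 returns [-5]
      branch[1] choose=4:
        choose[4, 3, 4] @ H1
          branch[0] choose=4:
            H0 returns -77
            H1 returns [-77]
          branch[1] choose=3:
            H0 returns -78
            H1 returns [-78]
          branch[2] choose=4:
            H0 returns -77
            H1 returns [-77]
      branch[2] choose=5:
        choose[4, 3, 4] @ H1
          branch[0] choose=4:
            H0 returns -101
            H1 returns [-101]
          branch[1] choose=3:
            H0 returns -102
            H1 returns [-102]
          branch[2] choose=4:
            H0 returns -101
            H1 returns [-101]
= [13, 12, 13, -59, -60, -59, -83, -84, -83, -5, -6, -5, -77, -78, -77, -101, -102, -101]

Answer: 18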